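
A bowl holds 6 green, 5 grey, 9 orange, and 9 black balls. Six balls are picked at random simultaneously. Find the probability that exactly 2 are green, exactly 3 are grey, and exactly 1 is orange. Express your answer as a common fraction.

Unordered draws without replacement: count favorable combinations over C(29,6).
Favorable = C(6,2) · C(5,3) · C(9,1) · C(9,0) = 1350; total = C(29,6) = 475020.
P = 1350/475020 = 15/5278 ≈ 0.0028.

15/5278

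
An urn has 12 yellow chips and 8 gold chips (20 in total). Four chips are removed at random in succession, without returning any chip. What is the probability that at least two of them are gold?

518/969

Sum the hypergeometric tail for j = 2,…,4 gold chips.
Favorable = C(8,2)·C(12,2) + C(8,3)·C(12,1) + C(8,4)·C(12,0) = 2590; total = C(20,4) = 4845.
P = 2590/4845 = 518/969 ≈ 0.5346.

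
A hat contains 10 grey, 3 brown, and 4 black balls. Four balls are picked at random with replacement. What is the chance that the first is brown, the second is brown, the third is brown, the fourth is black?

108/83521

Multiply the conditional probability of each draw in order, with replacement (the composition resets each draw).
P = (3/17) · (3/17) · (3/17) · (4/17) = 108/83521 ≈ 0.0013.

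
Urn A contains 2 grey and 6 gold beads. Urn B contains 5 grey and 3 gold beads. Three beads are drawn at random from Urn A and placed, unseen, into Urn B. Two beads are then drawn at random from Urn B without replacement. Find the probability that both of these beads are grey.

97/385

Condition on how many of the transferred beads are grey (from Urn A: 2 grey of 8; then Urn B has 11 total).
  0 grey: C(2,0)C(6,3)/C(8,3) = 5/14; then P = C(5,2)/C(11,2) = 2/11
  1 grey: C(2,1)C(6,2)/C(8,3) = 15/28; then P = C(6,2)/C(11,2) = 3/11
  2 grey: C(2,2)C(6,1)/C(8,3) = 3/28; then P = C(7,2)/C(11,2) = 21/55
P(both grey) = 97/385 ≈ 0.2519.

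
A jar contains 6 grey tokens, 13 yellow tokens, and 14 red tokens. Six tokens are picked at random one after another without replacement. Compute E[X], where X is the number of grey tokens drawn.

By linearity of expectation, E[X] = Σ P(draw i is grey); by symmetry each draw (even without replacement) has P(grey) = 6/33.
E[X] = 6 · 6/33 = 12/11 ≈ 1.0909.

12/11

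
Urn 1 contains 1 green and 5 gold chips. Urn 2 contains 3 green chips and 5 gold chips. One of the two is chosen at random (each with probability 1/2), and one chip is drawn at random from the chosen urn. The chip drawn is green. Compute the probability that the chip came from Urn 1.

P(green | Urn 1) = 1/6; P(green | Urn 2) = 3/8.
P(green) = 1/2·1/6 + 1/2·3/8 = 13/48.
By Bayes' rule, P(Urn 1 | green) = 1/12 / 13/48 = 4/13 ≈ 0.3077.

4/13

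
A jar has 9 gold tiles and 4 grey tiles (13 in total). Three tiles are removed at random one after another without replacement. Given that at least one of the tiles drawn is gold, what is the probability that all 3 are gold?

P(all 3 gold) = C(9,3)/C(13,3) = 42/143; P(at least one gold) = 1 − C(4,3)/C(13,3) = 141/143.
Since 'all 3 gold' ⊆ 'at least one gold', P(all 3 | at least one) = 42/143 / 141/143 = 14/47 ≈ 0.2979.

14/47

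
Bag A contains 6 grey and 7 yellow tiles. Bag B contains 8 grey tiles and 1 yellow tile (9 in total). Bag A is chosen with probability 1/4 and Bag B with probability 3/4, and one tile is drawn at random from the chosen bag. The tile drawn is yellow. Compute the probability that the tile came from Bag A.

21/34

P(yellow | Bag A) = 7/13; P(yellow | Bag B) = 1/9.
P(yellow) = 1/4·7/13 + 3/4·1/9 = 17/78.
By Bayes' rule, P(Bag A | yellow) = 7/52 / 17/78 = 21/34 ≈ 0.6176.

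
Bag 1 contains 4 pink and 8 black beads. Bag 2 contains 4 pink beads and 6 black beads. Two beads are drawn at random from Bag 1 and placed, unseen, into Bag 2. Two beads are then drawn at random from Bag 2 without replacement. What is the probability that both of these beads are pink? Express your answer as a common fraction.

Condition on how many of the transferred beads are pink (from Bag 1: 4 pink of 12; then Bag 2 has 12 total).
  0 pink: C(4,0)C(8,2)/C(12,2) = 14/33; then P = C(4,2)/C(12,2) = 1/11
  1 pink: C(4,1)C(8,1)/C(12,2) = 16/33; then P = C(5,2)/C(12,2) = 5/33
  2 pink: C(4,2)C(8,0)/C(12,2) = 1/11; then P = C(6,2)/C(12,2) = 5/22
P(both pink) = 289/2178 ≈ 0.1327.

289/2178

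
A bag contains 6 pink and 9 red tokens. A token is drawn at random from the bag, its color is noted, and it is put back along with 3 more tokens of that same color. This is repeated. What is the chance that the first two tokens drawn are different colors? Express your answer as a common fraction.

2/5

Either pink then red, or red then pink; after the first draw the total is 18.
P = (6/15)·(9/18) + (9/15)·(6/18) = 2/5 ≈ 0.4000.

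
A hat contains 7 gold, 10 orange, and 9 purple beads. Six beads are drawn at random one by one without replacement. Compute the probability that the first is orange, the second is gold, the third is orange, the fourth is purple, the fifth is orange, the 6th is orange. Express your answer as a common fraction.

63/32890

Multiply the conditional probability of each draw in order, without replacement, so each draw removes one from its color and from the total.
P = (10/26) · (7/25) · (9/24) · (9/23) · (8/22) · (7/21) = 63/32890 ≈ 0.0019.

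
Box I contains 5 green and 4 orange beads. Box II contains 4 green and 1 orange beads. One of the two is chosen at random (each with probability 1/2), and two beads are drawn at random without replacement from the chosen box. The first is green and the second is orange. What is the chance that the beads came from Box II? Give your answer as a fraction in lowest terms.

P(E | Box I) = 5/18; P(E | Box II) = 1/5.
P(E) = 1/2·5/18 + 1/2·1/5 = 43/180.
By Bayes' rule, P(Box II | E) = 1/10 / 43/180 = 18/43 ≈ 0.4186.

18/43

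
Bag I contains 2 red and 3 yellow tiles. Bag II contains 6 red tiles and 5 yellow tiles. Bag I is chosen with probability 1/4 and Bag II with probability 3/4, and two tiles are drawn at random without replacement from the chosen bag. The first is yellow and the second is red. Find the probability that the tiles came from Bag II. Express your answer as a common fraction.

P(E | Bag I) = 3/10; P(E | Bag II) = 3/11.
P(E) = 1/4·3/10 + 3/4·3/11 = 123/440.
By Bayes' rule, P(Bag II | E) = 9/44 / 123/440 = 30/41 ≈ 0.7317.

30/41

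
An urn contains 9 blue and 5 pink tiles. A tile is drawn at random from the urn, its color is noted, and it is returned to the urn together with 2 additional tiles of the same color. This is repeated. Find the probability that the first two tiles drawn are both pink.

After a pink draw the urn holds 7 pink out of 16.
P = (5/14)·(7/16) = 5/32 ≈ 0.1562.

5/32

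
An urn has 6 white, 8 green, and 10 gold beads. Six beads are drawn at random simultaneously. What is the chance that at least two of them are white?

Sum the hypergeometric tail for j = 2,…,6 white beads.
Favorable = C(6,2)·C(18,4) + C(6,3)·C(18,3) + C(6,4)·C(18,2) + C(6,5)·C(18,1) + C(6,6)·C(18,0) = 64624; total = C(24,6) = 134596.
P = 64624/134596 = 2308/4807 ≈ 0.4801.

2308/4807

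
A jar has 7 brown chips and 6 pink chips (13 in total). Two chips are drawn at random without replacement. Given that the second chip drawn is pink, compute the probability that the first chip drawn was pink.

P(first=pink and the second chip drawn is pink) = (6/13)·(5/12) = 5/26.
P(the second chip drawn is pink) = Σ over first color = 7/26 + 5/26 = 6/13.
By Bayes, P(first=pink | the second chip drawn is pink) = 5/26 / 6/13 = 5/12 ≈ 0.4167.

5/12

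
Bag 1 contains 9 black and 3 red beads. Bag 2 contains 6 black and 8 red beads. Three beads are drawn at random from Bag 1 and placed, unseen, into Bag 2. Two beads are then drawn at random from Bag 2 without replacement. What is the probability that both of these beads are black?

39/176

Condition on how many of the transferred beads are black (from Bag 1: 9 black of 12; then Bag 2 has 17 total).
  0 black: C(9,0)C(3,3)/C(12,3) = 1/220; then P = C(6,2)/C(17,2) = 15/136
  1 black: C(9,1)C(3,2)/C(12,3) = 27/220; then P = C(7,2)/C(17,2) = 21/136
  2 black: C(9,2)C(3,1)/C(12,3) = 27/55; then P = C(8,2)/C(17,2) = 7/34
  3 black: C(9,3)C(3,0)/C(12,3) = 21/55; then P = C(9,2)/C(17,2) = 9/34
P(both black) = 39/176 ≈ 0.2216.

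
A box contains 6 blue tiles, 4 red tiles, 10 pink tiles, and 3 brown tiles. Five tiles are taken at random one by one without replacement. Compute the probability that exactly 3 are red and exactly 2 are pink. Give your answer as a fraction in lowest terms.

180/33649

Unordered draws without replacement: count favorable combinations over C(23,5).
Favorable = C(6,0) · C(4,3) · C(10,2) · C(3,0) = 180; total = C(23,5) = 33649.
P = 180/33649 = 180/33649 ≈ 0.0053.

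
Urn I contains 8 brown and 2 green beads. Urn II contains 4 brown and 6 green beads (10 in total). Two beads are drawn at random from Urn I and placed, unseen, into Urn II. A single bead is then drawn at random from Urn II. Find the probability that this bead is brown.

7/15

Condition on how many of the transferred beads are brown (from Urn I: 8 brown of 10; then Urn II has 12 total).
  0 brown: C(8,0)C(2,2)/C(10,2) = 1/45; then P = 4/12
  1 brown: C(8,1)C(2,1)/C(10,2) = 16/45; then P = 5/12
  2 brown: C(8,2)C(2,0)/C(10,2) = 28/45; then P = 6/12
P(brown from Urn II) = 7/15 ≈ 0.4667.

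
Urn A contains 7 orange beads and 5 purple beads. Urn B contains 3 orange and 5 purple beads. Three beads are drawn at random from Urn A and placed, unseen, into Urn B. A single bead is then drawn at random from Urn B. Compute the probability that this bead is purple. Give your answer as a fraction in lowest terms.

25/44

Condition on how many of the transferred beads are purple (from Urn A: 5 purple of 12; then Urn B has 11 total).
  0 purple: C(5,0)C(7,3)/C(12,3) = 7/44; then P = 5/11
  1 purple: C(5,1)C(7,2)/C(12,3) = 21/44; then P = 6/11
  2 purple: C(5,2)C(7,1)/C(12,3) = 7/22; then P = 7/11
  3 purple: C(5,3)C(7,0)/C(12,3) = 1/22; then P = 8/11
P(purple from Urn B) = 25/44 ≈ 0.5682.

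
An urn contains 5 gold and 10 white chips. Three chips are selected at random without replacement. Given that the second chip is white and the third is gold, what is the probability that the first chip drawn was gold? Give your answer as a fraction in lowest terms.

P(first=gold and the second chip is white and the third is gold) = (5/15)·(10/14)·(4/13) = 20/273.
P(E) = Σ over first color = 20/273 + 15/91 = 5/21.
By Bayes, P(first=gold | E) = 20/273 / 5/21 = 4/13 ≈ 0.3077.

4/13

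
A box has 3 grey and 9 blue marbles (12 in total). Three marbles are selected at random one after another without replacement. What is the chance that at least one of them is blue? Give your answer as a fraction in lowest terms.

Use the complement: P(at least one blue) = 1 − P(no blue).
P(none) = C(3,3)/C(12,3) = 1/220.
So P = 1 − 1/220 = 219/220 ≈ 0.9955.

219/220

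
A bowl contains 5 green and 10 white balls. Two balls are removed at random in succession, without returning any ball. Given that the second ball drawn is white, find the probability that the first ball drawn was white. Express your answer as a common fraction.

P(first=white and the second ball drawn is white) = (10/15)·(9/14) = 3/7.
P(the second ball drawn is white) = Σ over first color = 5/21 + 3/7 = 2/3.
By Bayes, P(first=white | the second ball drawn is white) = 3/7 / 2/3 = 9/14 ≈ 0.6429.

9/14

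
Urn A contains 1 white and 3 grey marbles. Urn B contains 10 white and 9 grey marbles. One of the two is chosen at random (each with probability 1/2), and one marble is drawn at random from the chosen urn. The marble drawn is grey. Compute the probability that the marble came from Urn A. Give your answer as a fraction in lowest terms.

19/31

P(grey | Urn A) = 3/4; P(grey | Urn B) = 9/19.
P(grey) = 1/2·3/4 + 1/2·9/19 = 93/152.
By Bayes' rule, P(Urn A | grey) = 3/8 / 93/152 = 19/31 ≈ 0.6129.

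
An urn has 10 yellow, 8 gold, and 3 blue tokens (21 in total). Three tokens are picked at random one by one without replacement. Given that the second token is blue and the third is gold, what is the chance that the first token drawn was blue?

P(first=blue and the second token is blue and the third is gold) = (3/21)·(2/20)·(8/19) = 4/665.
P(E) = Σ over first color = 4/133 + 2/95 + 4/665 = 2/35.
By Bayes, P(first=blue | E) = 4/665 / 2/35 = 2/19 ≈ 0.1053.

2/19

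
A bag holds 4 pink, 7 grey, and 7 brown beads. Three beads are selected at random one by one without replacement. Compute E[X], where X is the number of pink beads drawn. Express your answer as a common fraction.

By linearity of expectation, E[X] = Σ P(draw i is pink); by symmetry each draw (even without replacement) has P(pink) = 4/18.
E[X] = 3 · 4/18 = 2/3 ≈ 0.6667.

2/3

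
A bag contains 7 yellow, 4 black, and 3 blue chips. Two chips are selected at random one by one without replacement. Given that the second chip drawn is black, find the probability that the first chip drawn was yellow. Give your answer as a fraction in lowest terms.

7/13

P(first=yellow and the second chip drawn is black) = (7/14)·(4/13) = 2/13.
P(the second chip drawn is black) = Σ over first color = 2/13 + 6/91 + 6/91 = 2/7.
By Bayes, P(first=yellow | the second chip drawn is black) = 2/13 / 2/7 = 7/13 ≈ 0.5385.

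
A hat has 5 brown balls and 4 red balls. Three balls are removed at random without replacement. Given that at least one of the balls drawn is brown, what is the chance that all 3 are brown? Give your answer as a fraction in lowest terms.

1/8

P(all 3 brown) = C(5,3)/C(9,3) = 5/42; P(at least one brown) = 1 − C(4,3)/C(9,3) = 20/21.
Since 'all 3 brown' ⊆ 'at least one brown', P(all 3 | at least one) = 5/42 / 20/21 = 1/8 ≈ 0.1250.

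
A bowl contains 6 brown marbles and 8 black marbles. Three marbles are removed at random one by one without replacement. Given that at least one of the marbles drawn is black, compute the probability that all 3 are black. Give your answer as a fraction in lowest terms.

P(all 3 black) = C(8,3)/C(14,3) = 2/13; P(at least one black) = 1 − C(6,3)/C(14,3) = 86/91.
Since 'all 3 black' ⊆ 'at least one black', P(all 3 | at least one) = 2/13 / 86/91 = 7/43 ≈ 0.1628.

7/43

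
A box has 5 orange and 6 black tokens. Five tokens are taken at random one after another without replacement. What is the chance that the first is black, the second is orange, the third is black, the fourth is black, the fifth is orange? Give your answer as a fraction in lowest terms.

Multiply the conditional probability of each draw in order, without replacement, so each draw removes one from its color and from the total.
P = (6/11) · (5/10) · (5/9) · (4/8) · (4/7) = 10/231 ≈ 0.0433.

10/231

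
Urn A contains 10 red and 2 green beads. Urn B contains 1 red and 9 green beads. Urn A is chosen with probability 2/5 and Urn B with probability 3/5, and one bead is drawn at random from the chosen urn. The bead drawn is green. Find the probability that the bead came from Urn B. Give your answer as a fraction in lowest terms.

81/91

P(green | Urn A) = 1/6; P(green | Urn B) = 9/10.
P(green) = 2/5·1/6 + 3/5·9/10 = 91/150.
By Bayes' rule, P(Urn B | green) = 27/50 / 91/150 = 81/91 ≈ 0.8901.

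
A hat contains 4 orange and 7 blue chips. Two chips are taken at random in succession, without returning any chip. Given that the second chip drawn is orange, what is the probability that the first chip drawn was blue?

7/10

P(first=blue and the second chip drawn is orange) = (7/11)·(4/10) = 14/55.
P(the second chip drawn is orange) = Σ over first color = 6/55 + 14/55 = 4/11.
By Bayes, P(first=blue | the second chip drawn is orange) = 14/55 / 4/11 = 7/10 ≈ 0.7000.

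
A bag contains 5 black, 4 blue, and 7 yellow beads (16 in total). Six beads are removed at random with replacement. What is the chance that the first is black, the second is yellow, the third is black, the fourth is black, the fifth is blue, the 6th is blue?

Multiply the conditional probability of each draw in order, with replacement (the composition resets each draw).
P = (5/16) · (7/16) · (5/16) · (5/16) · (4/16) · (4/16) = 875/1048576 ≈ 0.0008.

875/1048576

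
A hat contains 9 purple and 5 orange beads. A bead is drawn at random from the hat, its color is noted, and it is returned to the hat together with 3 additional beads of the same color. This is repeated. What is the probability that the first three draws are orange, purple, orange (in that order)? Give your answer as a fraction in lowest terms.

9/119

Track the composition after each reinforcement of +3.
P = (5/14) · (9/17) · (8/20) = 9/119 ≈ 0.0756.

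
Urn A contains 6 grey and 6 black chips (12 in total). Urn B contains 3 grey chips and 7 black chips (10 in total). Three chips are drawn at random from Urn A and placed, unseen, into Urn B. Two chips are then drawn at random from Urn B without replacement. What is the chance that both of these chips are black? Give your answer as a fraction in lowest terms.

59/143

Condition on how many of the transferred chips are black (from Urn A: 6 black of 12; then Urn B has 13 total).
  0 black: C(6,0)C(6,3)/C(12,3) = 1/11; then P = C(7,2)/C(13,2) = 7/26
  1 black: C(6,1)C(6,2)/C(12,3) = 9/22; then P = C(8,2)/C(13,2) = 14/39
  2 black: C(6,2)C(6,1)/C(12,3) = 9/22; then P = C(9,2)/C(13,2) = 6/13
  3 black: C(6,3)C(6,0)/C(12,3) = 1/11; then P = C(10,2)/C(13,2) = 15/26
P(both black) = 59/143 ≈ 0.4126.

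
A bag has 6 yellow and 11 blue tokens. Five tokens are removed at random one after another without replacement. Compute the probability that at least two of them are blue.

Sum the hypergeometric tail for j = 2,…,5 blue tokens.
Favorable = C(11,2)·C(6,3) + C(11,3)·C(6,2) + C(11,4)·C(6,1) + C(11,5)·C(6,0) = 6017; total = C(17,5) = 6188.
P = 6017/6188 = 6017/6188 ≈ 0.9724.

6017/6188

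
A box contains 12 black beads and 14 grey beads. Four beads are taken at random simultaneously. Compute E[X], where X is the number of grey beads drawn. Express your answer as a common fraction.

28/13

By linearity of expectation, E[X] = Σ P(draw i is grey); by symmetry each draw (even without replacement) has P(grey) = 14/26.
E[X] = 4 · 14/26 = 28/13 ≈ 2.1538.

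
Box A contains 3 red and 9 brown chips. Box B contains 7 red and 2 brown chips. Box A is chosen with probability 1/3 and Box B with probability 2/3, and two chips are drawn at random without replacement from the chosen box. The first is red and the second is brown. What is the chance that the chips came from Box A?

81/235

P(E | Box A) = 9/44; P(E | Box B) = 7/36.
P(E) = 1/3·9/44 + 2/3·7/36 = 235/1188.
By Bayes' rule, P(Box A | E) = 3/44 / 235/1188 = 81/235 ≈ 0.3447.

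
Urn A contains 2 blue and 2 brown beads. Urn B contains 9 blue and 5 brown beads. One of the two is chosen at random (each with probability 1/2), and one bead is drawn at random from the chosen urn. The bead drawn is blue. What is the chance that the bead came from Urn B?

9/16

P(blue | Urn A) = 1/2; P(blue | Urn B) = 9/14.
P(blue) = 1/2·1/2 + 1/2·9/14 = 4/7.
By Bayes' rule, P(Urn B | blue) = 9/28 / 4/7 = 9/16 ≈ 0.5625.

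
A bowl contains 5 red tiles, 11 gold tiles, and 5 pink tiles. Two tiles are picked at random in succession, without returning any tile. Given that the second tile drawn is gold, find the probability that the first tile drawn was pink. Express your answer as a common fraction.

1/4

P(first=pink and the second tile drawn is gold) = (5/21)·(11/20) = 11/84.
P(the second tile drawn is gold) = Σ over first color = 11/84 + 11/42 + 11/84 = 11/21.
By Bayes, P(first=pink | the second tile drawn is gold) = 11/84 / 11/21 = 1/4 ≈ 0.2500.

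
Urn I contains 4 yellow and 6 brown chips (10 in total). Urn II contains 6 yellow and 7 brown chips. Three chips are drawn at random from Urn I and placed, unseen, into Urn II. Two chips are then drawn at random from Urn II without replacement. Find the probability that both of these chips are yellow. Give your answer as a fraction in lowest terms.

113/600

Condition on how many of the transferred chips are yellow (from Urn I: 4 yellow of 10; then Urn II has 16 total).
  0 yellow: C(4,0)C(6,3)/C(10,3) = 1/6; then P = C(6,2)/C(16,2) = 1/8
  1 yellow: C(4,1)C(6,2)/C(10,3) = 1/2; then P = C(7,2)/C(16,2) = 7/40
  2 yellow: C(4,2)C(6,1)/C(10,3) = 3/10; then P = C(8,2)/C(16,2) = 7/30
  3 yellow: C(4,3)C(6,0)/C(10,3) = 1/30; then P = C(9,2)/C(16,2) = 3/10
P(both yellow) = 113/600 ≈ 0.1883.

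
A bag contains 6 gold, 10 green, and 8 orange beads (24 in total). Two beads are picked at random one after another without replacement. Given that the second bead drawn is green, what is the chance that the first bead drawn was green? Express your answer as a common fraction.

P(first=green and the second bead drawn is green) = (10/24)·(9/23) = 15/92.
P(the second bead drawn is green) = Σ over first color = 5/46 + 15/92 + 10/69 = 5/12.
By Bayes, P(first=green | the second bead drawn is green) = 15/92 / 5/12 = 9/23 ≈ 0.3913.

9/23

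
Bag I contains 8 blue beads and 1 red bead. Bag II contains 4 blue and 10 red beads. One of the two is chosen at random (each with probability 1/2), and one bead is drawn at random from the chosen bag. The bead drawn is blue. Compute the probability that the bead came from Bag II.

9/37

P(blue | Bag I) = 8/9; P(blue | Bag II) = 2/7.
P(blue) = 1/2·8/9 + 1/2·2/7 = 37/63.
By Bayes' rule, P(Bag II | blue) = 1/7 / 37/63 = 9/37 ≈ 0.2432.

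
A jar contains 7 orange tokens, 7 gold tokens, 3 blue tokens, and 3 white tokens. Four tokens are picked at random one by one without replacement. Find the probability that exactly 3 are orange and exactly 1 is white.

Unordered draws without replacement: count favorable combinations over C(20,4).
Favorable = C(7,3) · C(7,0) · C(3,0) · C(3,1) = 105; total = C(20,4) = 4845.
P = 105/4845 = 7/323 ≈ 0.0217.

7/323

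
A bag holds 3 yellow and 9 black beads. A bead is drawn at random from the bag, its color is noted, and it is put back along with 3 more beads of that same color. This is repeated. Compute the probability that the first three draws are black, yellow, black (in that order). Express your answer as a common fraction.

Track the composition after each reinforcement of +3.
P = (9/12) · (3/15) · (12/18) = 1/10 ≈ 0.1000.

1/10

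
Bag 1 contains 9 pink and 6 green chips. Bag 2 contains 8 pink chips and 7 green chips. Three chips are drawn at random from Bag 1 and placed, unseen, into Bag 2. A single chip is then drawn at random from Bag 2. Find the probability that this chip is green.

Condition on how many of the transferred chips are green (from Bag 1: 6 green of 15; then Bag 2 has 18 total).
  0 green: C(6,0)C(9,3)/C(15,3) = 12/65; then P = 7/18
  1 green: C(6,1)C(9,2)/C(15,3) = 216/455; then P = 8/18
  2 green: C(6,2)C(9,1)/C(15,3) = 27/91; then P = 9/18
  3 green: C(6,3)C(9,0)/C(15,3) = 4/91; then P = 10/18
P(green from Bag 2) = 41/90 ≈ 0.4556.

41/90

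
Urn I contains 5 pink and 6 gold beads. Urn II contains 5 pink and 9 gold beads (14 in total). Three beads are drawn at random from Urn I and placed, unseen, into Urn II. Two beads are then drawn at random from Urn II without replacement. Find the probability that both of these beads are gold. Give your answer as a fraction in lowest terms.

Condition on how many of the transferred beads are gold (from Urn I: 6 gold of 11; then Urn II has 17 total).
  0 gold: C(6,0)C(5,3)/C(11,3) = 2/33; then P = C(9,2)/C(17,2) = 9/34
  1 gold: C(6,1)C(5,2)/C(11,3) = 4/11; then P = C(10,2)/C(17,2) = 45/136
  2 gold: C(6,2)C(5,1)/C(11,3) = 5/11; then P = C(11,2)/C(17,2) = 55/136
  3 gold: C(6,3)C(5,0)/C(11,3) = 4/33; then P = C(12,2)/C(17,2) = 33/68
P(both gold) = 567/1496 ≈ 0.3790.

567/1496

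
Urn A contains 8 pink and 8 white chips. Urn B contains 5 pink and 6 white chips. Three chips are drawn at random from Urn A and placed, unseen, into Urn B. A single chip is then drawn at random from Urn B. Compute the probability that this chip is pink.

13/28

Condition on how many of the transferred chips are pink (from Urn A: 8 pink of 16; then Urn B has 14 total).
  0 pink: C(8,0)C(8,3)/C(16,3) = 1/10; then P = 5/14
  1 pink: C(8,1)C(8,2)/C(16,3) = 2/5; then P = 6/14
  2 pink: C(8,2)C(8,1)/C(16,3) = 2/5; then P = 7/14
  3 pink: C(8,3)C(8,0)/C(16,3) = 1/10; then P = 8/14
P(pink from Urn B) = 13/28 ≈ 0.4643.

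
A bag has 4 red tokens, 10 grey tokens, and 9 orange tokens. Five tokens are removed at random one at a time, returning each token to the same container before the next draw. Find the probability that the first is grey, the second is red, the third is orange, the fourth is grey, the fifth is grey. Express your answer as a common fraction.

Multiply the conditional probability of each draw in order, with replacement (the composition resets each draw).
P = (10/23) · (4/23) · (9/23) · (10/23) · (10/23) = 36000/6436343 ≈ 0.0056.

36000/6436343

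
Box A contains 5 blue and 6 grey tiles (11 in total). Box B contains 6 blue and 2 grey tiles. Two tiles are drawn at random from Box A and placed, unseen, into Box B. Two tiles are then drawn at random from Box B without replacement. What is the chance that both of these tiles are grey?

Condition on how many of the transferred tiles are grey (from Box A: 6 grey of 11; then Box B has 10 total).
  0 grey: C(6,0)C(5,2)/C(11,2) = 2/11; then P = C(2,2)/C(10,2) = 1/45
  1 grey: C(6,1)C(5,1)/C(11,2) = 6/11; then P = C(3,2)/C(10,2) = 1/15
  2 grey: C(6,2)C(5,0)/C(11,2) = 3/11; then P = C(4,2)/C(10,2) = 2/15
P(both grey) = 38/495 ≈ 0.0768.

38/495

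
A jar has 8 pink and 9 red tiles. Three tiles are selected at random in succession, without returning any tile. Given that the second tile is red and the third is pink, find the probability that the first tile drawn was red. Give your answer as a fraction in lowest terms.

P(first=red and the second tile is red and the third is pink) = (9/17)·(8/16)·(8/15) = 12/85.
P(E) = Σ over first color = 21/170 + 12/85 = 9/34.
By Bayes, P(first=red | E) = 12/85 / 9/34 = 8/15 ≈ 0.5333.

8/15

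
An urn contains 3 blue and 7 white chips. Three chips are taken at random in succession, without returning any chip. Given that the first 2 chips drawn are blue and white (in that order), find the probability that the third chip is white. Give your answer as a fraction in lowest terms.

After removing 1 blue, 1 white, the urn has 6 white out of 8 remaining.
P(third is white | given) = 6/8 = 3/4 ≈ 0.7500.

3/4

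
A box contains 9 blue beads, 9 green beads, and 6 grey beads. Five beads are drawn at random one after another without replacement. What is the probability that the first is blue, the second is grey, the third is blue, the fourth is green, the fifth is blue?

27/5060

Multiply the conditional probability of each draw in order, without replacement, so each draw removes one from its color and from the total.
P = (9/24) · (6/23) · (8/22) · (9/21) · (7/20) = 27/5060 ≈ 0.0053.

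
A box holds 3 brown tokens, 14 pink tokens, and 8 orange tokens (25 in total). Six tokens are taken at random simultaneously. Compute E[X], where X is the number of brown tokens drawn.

18/25

By linearity of expectation, E[X] = Σ P(draw i is brown); by symmetry each draw (even without replacement) has P(brown) = 3/25.
E[X] = 6 · 3/25 = 18/25 ≈ 0.7200.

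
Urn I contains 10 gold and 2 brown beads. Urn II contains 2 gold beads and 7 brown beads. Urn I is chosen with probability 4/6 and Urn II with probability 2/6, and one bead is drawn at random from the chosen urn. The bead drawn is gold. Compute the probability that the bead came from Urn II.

2/17

P(gold | Urn I) = 5/6; P(gold | Urn II) = 2/9.
P(gold) = 2/3·5/6 + 1/3·2/9 = 17/27.
By Bayes' rule, P(Urn II | gold) = 2/27 / 17/27 = 2/17 ≈ 0.1176.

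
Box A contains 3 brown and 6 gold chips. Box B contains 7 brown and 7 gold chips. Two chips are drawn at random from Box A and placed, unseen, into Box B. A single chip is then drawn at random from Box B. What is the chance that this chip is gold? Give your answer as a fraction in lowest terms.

25/48

Condition on how many of the transferred chips are gold (from Box A: 6 gold of 9; then Box B has 16 total).
  0 gold: C(6,0)C(3,2)/C(9,2) = 1/12; then P = 7/16
  1 gold: C(6,1)C(3,1)/C(9,2) = 1/2; then P = 8/16
  2 gold: C(6,2)C(3,0)/C(9,2) = 5/12; then P = 9/16
P(gold from Box B) = 25/48 ≈ 0.5208.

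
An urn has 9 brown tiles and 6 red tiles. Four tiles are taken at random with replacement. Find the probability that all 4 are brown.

81/625

Multiply the conditional probability of each draw in order, with replacement (the composition resets each draw).
P = (9/15) · (9/15) · (9/15) · (9/15) = 81/625 ≈ 0.1296.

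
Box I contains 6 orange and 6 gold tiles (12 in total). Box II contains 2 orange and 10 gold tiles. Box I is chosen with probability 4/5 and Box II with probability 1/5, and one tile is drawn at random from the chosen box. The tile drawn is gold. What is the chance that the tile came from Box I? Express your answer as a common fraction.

12/17

P(gold | Box I) = 1/2; P(gold | Box II) = 5/6.
P(gold) = 4/5·1/2 + 1/5·5/6 = 17/30.
By Bayes' rule, P(Box I | gold) = 2/5 / 17/30 = 12/17 ≈ 0.7059.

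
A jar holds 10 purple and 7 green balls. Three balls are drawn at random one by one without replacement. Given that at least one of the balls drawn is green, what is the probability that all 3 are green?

P(all 3 green) = C(7,3)/C(17,3) = 7/136; P(at least one green) = 1 − C(10,3)/C(17,3) = 14/17.
Since 'all 3 green' ⊆ 'at least one green', P(all 3 | at least one) = 7/136 / 14/17 = 1/16 ≈ 0.0625.

1/16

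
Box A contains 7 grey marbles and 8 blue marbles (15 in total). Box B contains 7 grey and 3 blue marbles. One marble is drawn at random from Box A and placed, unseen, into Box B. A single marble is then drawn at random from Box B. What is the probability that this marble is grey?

112/165

Condition on how many of the transferred marbles are grey (from Box A: 7 grey of 15; then Box B has 11 total).
  0 grey: C(7,0)C(8,1)/C(15,1) = 8/15; then P = 7/11
  1 grey: C(7,1)C(8,0)/C(15,1) = 7/15; then P = 8/11
P(grey from Box B) = 112/165 ≈ 0.6788.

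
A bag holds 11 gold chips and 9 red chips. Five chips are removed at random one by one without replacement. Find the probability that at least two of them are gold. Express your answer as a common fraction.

Sum the hypergeometric tail for j = 2,…,5 gold chips.
Favorable = C(11,2)·C(9,3) + C(11,3)·C(9,2) + C(11,4)·C(9,1) + C(11,5)·C(9,0) = 13992; total = C(20,5) = 15504.
P = 13992/15504 = 583/646 ≈ 0.9025.

583/646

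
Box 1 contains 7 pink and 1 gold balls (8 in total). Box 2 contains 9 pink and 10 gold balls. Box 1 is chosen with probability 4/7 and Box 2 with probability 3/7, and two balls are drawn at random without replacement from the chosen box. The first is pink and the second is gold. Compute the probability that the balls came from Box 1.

P(E | Box 1) = 1/8; P(E | Box 2) = 5/19.
P(E) = 4/7·1/8 + 3/7·5/19 = 7/38.
By Bayes' rule, P(Box 1 | E) = 1/14 / 7/38 = 19/49 ≈ 0.3878.

19/49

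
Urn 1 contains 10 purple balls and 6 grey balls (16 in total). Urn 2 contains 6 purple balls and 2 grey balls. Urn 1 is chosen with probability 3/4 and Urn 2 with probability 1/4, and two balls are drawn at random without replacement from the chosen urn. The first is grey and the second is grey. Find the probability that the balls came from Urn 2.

2/23

P(E | Urn 1) = 1/8; P(E | Urn 2) = 1/28.
P(E) = 3/4·1/8 + 1/4·1/28 = 23/224.
By Bayes' rule, P(Urn 2 | E) = 1/112 / 23/224 = 2/23 ≈ 0.0870.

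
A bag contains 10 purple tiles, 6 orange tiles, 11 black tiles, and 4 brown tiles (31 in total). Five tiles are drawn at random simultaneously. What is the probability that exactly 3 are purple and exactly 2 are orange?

Unordered draws without replacement: count favorable combinations over C(31,5).
Favorable = C(10,3) · C(6,2) · C(11,0) · C(4,0) = 1800; total = C(31,5) = 169911.
P = 1800/169911 = 200/18879 ≈ 0.0106.

200/18879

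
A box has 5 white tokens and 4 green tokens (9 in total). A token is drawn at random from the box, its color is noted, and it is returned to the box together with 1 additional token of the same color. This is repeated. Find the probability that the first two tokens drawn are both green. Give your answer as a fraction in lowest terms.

2/9

After a green draw the box holds 5 green out of 10.
P = (4/9)·(5/10) = 2/9 ≈ 0.2222.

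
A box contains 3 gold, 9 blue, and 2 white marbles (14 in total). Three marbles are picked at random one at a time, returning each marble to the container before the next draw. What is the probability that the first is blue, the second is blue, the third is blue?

Multiply the conditional probability of each draw in order, with replacement (the composition resets each draw).
P = (9/14) · (9/14) · (9/14) = 729/2744 ≈ 0.2657.

729/2744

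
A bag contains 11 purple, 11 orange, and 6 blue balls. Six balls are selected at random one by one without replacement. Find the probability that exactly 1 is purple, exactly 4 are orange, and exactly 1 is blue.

121/2093

Unordered draws without replacement: count favorable combinations over C(28,6).
Favorable = C(11,1) · C(11,4) · C(6,1) = 21780; total = C(28,6) = 376740.
P = 21780/376740 = 121/2093 ≈ 0.0578.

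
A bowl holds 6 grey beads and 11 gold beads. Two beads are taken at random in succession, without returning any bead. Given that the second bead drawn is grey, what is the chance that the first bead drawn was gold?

11/16

P(first=gold and the second bead drawn is grey) = (11/17)·(6/16) = 33/136.
P(the second bead drawn is grey) = Σ over first color = 15/136 + 33/136 = 6/17.
By Bayes, P(first=gold | the second bead drawn is grey) = 33/136 / 6/17 = 11/16 ≈ 0.6875.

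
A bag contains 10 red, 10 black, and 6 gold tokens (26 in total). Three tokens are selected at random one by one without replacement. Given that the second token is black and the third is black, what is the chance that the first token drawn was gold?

P(first=gold and the second token is black and the third is black) = (6/26)·(10/25)·(9/24) = 9/260.
P(E) = Σ over first color = 3/52 + 3/65 + 9/260 = 9/65.
By Bayes, P(first=gold | E) = 9/260 / 9/65 = 1/4 ≈ 0.2500.

1/4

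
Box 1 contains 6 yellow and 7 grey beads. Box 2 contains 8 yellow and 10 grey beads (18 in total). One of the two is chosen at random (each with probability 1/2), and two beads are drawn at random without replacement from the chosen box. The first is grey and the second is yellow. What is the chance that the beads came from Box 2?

1040/2111

P(E | Box 1) = 7/26; P(E | Box 2) = 40/153.
P(E) = 1/2·7/26 + 1/2·40/153 = 2111/7956.
By Bayes' rule, P(Box 2 | E) = 20/153 / 2111/7956 = 1040/2111 ≈ 0.4927.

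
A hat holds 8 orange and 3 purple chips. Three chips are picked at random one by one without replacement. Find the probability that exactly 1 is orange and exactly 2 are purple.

Unordered draws without replacement: count favorable combinations over C(11,3).
Favorable = C(8,1) · C(3,2) = 24; total = C(11,3) = 165.
P = 24/165 = 8/55 ≈ 0.1455.

8/55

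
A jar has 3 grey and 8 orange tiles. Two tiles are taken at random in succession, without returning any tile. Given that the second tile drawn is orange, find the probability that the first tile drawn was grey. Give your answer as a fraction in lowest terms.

3/10

P(first=grey and the second tile drawn is orange) = (3/11)·(8/10) = 12/55.
P(the second tile drawn is orange) = Σ over first color = 12/55 + 28/55 = 8/11.
By Bayes, P(first=grey | the second tile drawn is orange) = 12/55 / 8/11 = 3/10 ≈ 0.3000.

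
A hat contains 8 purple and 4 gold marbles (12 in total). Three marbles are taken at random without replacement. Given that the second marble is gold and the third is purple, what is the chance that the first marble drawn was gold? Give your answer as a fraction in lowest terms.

3/10

P(first=gold and the second marble is gold and the third is purple) = (4/12)·(3/11)·(8/10) = 4/55.
P(E) = Σ over first color = 28/165 + 4/55 = 8/33.
By Bayes, P(first=gold | E) = 4/55 / 8/33 = 3/10 ≈ 0.3000.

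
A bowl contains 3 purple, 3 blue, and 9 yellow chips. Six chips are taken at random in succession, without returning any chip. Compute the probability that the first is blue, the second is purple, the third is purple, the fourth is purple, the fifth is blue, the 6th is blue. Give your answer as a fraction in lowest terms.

Multiply the conditional probability of each draw in order, without replacement, so each draw removes one from its color and from the total.
P = (3/15) · (3/14) · (2/13) · (1/12) · (2/11) · (1/10) = 1/100100 ≈ 0.0000.

1/100100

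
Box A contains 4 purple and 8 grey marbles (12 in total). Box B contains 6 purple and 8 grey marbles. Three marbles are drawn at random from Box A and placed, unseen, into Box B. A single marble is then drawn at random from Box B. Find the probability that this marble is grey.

10/17

Condition on how many of the transferred marbles are grey (from Box A: 8 grey of 12; then Box B has 17 total).
  0 grey: C(8,0)C(4,3)/C(12,3) = 1/55; then P = 8/17
  1 grey: C(8,1)C(4,2)/C(12,3) = 12/55; then P = 9/17
  2 grey: C(8,2)C(4,1)/C(12,3) = 28/55; then P = 10/17
  3 grey: C(8,3)C(4,0)/C(12,3) = 14/55; then P = 11/17
P(grey from Box B) = 10/17 ≈ 0.5882.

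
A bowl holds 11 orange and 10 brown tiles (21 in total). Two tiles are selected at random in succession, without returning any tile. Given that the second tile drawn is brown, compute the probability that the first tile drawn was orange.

P(first=orange and the second tile drawn is brown) = (11/21)·(10/20) = 11/42.
P(the second tile drawn is brown) = Σ over first color = 11/42 + 3/14 = 10/21.
By Bayes, P(first=orange | the second tile drawn is brown) = 11/42 / 10/21 = 11/20 ≈ 0.5500.

11/20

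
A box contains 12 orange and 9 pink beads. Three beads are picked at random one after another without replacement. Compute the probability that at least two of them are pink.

Sum the hypergeometric tail for j = 2,…,3 pink beads.
Favorable = C(9,2)·C(12,1) + C(9,3)·C(12,0) = 516; total = C(21,3) = 1330.
P = 516/1330 = 258/665 ≈ 0.3880.

258/665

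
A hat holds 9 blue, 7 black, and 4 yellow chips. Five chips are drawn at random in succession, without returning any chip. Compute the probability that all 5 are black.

7/5168

Multiply the conditional probability of each draw in order, without replacement, so each draw removes one from its color and from the total.
P = (7/20) · (6/19) · (5/18) · (4/17) · (3/16) = 7/5168 ≈ 0.0014.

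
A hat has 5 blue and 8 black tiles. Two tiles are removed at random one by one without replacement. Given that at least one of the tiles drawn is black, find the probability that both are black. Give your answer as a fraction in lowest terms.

P(both black) = C(8,2)/C(13,2) = 14/39; P(at least one black) = 1 − C(5,2)/C(13,2) = 34/39.
Since 'both black' ⊆ 'at least one black', P(both | at least one) = 14/39 / 34/39 = 7/17 ≈ 0.4118.

7/17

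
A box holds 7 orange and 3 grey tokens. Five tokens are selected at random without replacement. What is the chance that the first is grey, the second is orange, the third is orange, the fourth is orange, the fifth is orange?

1/12

Multiply the conditional probability of each draw in order, without replacement, so each draw removes one from its color and from the total.
P = (3/10) · (7/9) · (6/8) · (5/7) · (4/6) = 1/12 ≈ 0.0833.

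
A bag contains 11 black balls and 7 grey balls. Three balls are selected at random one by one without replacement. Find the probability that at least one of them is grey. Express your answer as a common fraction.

217/272

Use the complement: P(at least one grey) = 1 − P(no grey).
P(none) = C(11,3)/C(18,3) = 165/816.
So P = 1 − 165/816 = 217/272 ≈ 0.7978.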